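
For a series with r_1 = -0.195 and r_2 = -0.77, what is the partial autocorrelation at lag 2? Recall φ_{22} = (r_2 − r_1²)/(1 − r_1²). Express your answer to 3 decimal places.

φ_{22} = (r_2 − r_1²) / (1 − r_1²)
r_1² = (-0.195)² = 0.038025
Numerator = -0.77 − 0.0380 = -0.8080; denominator = 1 − 0.0380 = 0.9620
φ_{22} = -0.8080 / 0.9620 = -0.840

-0.840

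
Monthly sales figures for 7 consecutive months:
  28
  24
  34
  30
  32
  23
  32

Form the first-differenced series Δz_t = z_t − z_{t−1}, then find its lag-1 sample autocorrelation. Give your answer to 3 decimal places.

-0.632

First differences Δz: -4, 10, -4, 2, -9, 9
Mean of differences = 0.6667
Numerator Σ(Δz_t−Δz̄)(Δz_{t+1}−Δz̄) = -186.7778
Denominator Σ(Δz_t−Δz̄)² = 295.3333
r_1(Δz) = -186.7778 / 295.3333 = -0.632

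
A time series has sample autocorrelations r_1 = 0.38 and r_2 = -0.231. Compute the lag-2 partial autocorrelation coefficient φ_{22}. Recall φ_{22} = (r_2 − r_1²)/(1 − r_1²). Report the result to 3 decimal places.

-0.439

φ_{22} = (r_2 − r_1²) / (1 − r_1²)
r_1² = (0.38)² = 0.1444
Numerator = -0.231 − 0.1444 = -0.3754; denominator = 1 − 0.1444 = 0.8556
φ_{22} = -0.3754 / 0.8556 = -0.439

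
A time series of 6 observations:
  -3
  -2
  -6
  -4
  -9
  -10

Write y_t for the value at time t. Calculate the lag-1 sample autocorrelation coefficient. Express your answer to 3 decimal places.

Mean ȳ = (-3 − 2 − 6 − 4 − 9 − 10)/6 = -5.6667
Deviations from mean: 2.6667, 3.6667, -0.3333, 1.6667, -3.3333, -4.3333
Σ(y_t−ȳ)(y_{t+1}−ȳ) = (9.7778) + (-1.2222) + (-0.5556) + (-5.5556) + (14.4444) = 16.8889
Denominator Σ(y_t−ȳ)² = 53.3333
r_1 = 16.8889 / 53.3333 = 0.317

0.317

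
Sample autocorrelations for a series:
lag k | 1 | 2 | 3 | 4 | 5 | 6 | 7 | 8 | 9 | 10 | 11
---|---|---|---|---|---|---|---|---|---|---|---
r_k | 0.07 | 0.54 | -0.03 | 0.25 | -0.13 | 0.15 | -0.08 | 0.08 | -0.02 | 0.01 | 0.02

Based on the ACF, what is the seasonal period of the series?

2

The largest autocorrelation is r_2 = 0.54, with weaker echoes at lags 4 (0.25) and 6 (0.15); the remaining lags stay at or below 0.08.
The dominant spike at lag 2 indicates a seasonal period of 2.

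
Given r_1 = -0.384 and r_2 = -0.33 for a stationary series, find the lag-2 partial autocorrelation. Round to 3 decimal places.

φ_{22} = (r_2 − r_1²) / (1 − r_1²)
r_1² = (-0.384)² = 0.147456
Numerator = -0.33 − 0.1475 = -0.4775; denominator = 1 − 0.1475 = 0.8525
φ_{22} = -0.4775 / 0.8525 = -0.560

-0.560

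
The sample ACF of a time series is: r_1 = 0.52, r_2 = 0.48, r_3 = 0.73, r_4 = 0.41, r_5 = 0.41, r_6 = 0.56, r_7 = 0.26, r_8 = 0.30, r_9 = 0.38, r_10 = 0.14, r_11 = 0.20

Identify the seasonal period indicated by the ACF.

3

The largest autocorrelation is r_3 = 0.73, with a weaker echo at lag 6 (0.56); the remaining lags stay at or below 0.52. The elevated value at lag 1 (0.52), dropping to 0.48 at lag 2, reflects decaying short-term dependence rather than seasonality.
The dominant spike at lag 3 indicates a seasonal period of 3.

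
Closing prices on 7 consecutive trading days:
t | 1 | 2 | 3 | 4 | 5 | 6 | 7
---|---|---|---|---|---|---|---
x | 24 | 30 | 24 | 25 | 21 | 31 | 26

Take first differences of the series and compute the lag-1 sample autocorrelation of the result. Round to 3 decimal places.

-0.640

First differences Δx: 6, -6, 1, -4, 10, -5
Mean of differences = 0.3333
Numerator Σ(Δx_t−Δx̄)(Δx_{t+1}−Δx̄) = -136.4444
Denominator Σ(Δx_t−Δx̄)² = 213.3333
r_1(Δx) = -136.4444 / 213.3333 = -0.640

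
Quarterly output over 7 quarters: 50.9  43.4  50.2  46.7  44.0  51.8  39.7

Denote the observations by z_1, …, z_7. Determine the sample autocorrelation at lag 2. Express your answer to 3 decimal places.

Mean z̄ = (50.9 + 43.4 + 50.2 + 46.7 + 44.0 + 51.8 + 39.7)/7 = 46.6714
Deviations from mean: 4.2286, -3.2714, 3.5286, 0.0286, -2.6714, 5.1286, -6.9714
Numerator Σ_{t=1}^{5}(z_t−z̄)(z_{t+2}−z̄) = 24.1712
Denominator Σ(z_t−z̄)² = 123.0743
r_2 = 24.1712 / 123.0743 = 0.196

0.196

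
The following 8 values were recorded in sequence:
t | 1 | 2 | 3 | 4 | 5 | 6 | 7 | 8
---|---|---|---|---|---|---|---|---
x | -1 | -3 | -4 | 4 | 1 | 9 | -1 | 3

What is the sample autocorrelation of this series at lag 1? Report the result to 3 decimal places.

-0.056

Mean x̄ = (-1 − 3 − 4 + 4 + 1 + 9 − 1 + 3)/8 = 1.0000
Deviations from mean: -2.0000, -4.0000, -5.0000, 3.0000, 0.0000, 8.0000, -2.0000, 2.0000
Numerator Σ_{t=1}^{7}(x_t−x̄)(x_{t+1}−x̄) = -7.0000
Denominator Σ(x_t−x̄)² = 126.0000
r_1 = -7.0000 / 126.0000 = -0.056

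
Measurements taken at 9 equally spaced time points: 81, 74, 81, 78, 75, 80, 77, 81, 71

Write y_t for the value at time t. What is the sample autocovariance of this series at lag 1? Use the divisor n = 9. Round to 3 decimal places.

-6.244

Mean ȳ = (81 + 74 + 81 + 78 + 75 + 80 + 77 + 81 + 71)/9 = 77.5556
Σ_{t=1}^{8}(y_t−ȳ)(y_{t+1}−ȳ) = -56.1975
γ_1 = -56.1975 / 9 = -6.244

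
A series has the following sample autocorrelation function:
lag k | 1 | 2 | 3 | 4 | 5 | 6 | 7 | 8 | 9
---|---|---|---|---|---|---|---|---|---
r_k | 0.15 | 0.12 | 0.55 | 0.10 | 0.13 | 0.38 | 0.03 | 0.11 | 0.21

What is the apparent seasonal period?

The largest autocorrelation is r_3 = 0.55, with weaker echoes at lags 6 (0.38) and 9 (0.21); the remaining lags stay at or below 0.15.
The dominant spike at lag 3 indicates a seasonal period of 3.

3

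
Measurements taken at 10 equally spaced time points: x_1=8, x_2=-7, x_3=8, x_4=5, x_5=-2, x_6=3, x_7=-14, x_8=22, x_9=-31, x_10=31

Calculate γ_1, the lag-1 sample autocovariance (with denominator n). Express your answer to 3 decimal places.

-204.949

Mean x̄ = (8 − 7 + 8 + 5 − 2 + 3 − 14 + 22 − 31 + 31)/10 = 2.3000
Σ_{t=1}^{9}(x_t−x̄)(x_{t+1}−x̄) = -2049.4900
γ_1 = -2049.4900 / 10 = -204.949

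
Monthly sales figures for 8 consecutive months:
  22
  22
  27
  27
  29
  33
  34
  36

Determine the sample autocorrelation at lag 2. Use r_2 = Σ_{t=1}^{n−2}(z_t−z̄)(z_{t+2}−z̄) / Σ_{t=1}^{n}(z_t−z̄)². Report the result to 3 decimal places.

0.245

Mean z̄ = (22 + 22 + 27 + 27 + 29 + 33 + 34 + 36)/8 = 28.7500
Deviations from mean: -6.7500, -6.7500, -1.7500, -1.7500, 0.2500, 4.2500, 5.2500, 7.2500
Numerator Σ_{t=1}^{6}(z_t−z̄)(z_{t+2}−z̄) = 47.8750
Denominator Σ(z_t−z̄)² = 195.5000
r_2 = 47.8750 / 195.5000 = 0.245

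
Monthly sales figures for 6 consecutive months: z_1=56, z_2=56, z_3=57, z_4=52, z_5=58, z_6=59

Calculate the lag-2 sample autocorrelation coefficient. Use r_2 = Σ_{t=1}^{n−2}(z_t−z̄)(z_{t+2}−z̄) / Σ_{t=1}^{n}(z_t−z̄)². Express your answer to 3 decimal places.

Mean z̄ = (56 + 56 + 57 + 52 + 58 + 59)/6 = 56.3333
Deviations from mean: -0.3333, -0.3333, 0.6667, -4.3333, 1.6667, 2.6667
Numerator Σ_{t=1}^{4}(z_t−z̄)(z_{t+2}−z̄) = -9.2222
Denominator Σ(z_t−z̄)² = 29.3333
r_2 = -9.2222 / 29.3333 = -0.314

-0.314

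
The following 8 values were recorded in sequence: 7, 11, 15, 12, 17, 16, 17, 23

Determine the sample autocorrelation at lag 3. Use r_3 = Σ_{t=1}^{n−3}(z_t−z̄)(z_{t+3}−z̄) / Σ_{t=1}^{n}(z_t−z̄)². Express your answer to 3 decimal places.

Mean z̄ = (7 + 11 + 15 + 12 + 17 + 16 + 17 + 23)/8 = 14.7500
Deviations from mean: -7.7500, -3.7500, 0.2500, -2.7500, 2.2500, 1.2500, 2.2500, 8.2500
Numerator Σ_{t=1}^{5}(z_t−z̄)(z_{t+3}−z̄) = 25.5625
Denominator Σ(z_t−z̄)² = 161.5000
r_3 = 25.5625 / 161.5000 = 0.158

0.158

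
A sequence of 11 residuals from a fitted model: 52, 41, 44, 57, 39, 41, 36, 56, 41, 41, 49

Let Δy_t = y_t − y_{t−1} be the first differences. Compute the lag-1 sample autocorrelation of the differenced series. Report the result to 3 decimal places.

First differences Δy: -11, 3, 13, -18, 2, -5, 20, -15, 0, 8
Mean of differences = -0.3000
Numerator Σ(Δy_t−Δȳ)(Δy_{t+1}−Δȳ) = -674.0900
Denominator Σ(Δy_t−Δȳ)² = 1340.1000
r_1(Δy) = -674.0900 / 1340.1000 = -0.503

-0.503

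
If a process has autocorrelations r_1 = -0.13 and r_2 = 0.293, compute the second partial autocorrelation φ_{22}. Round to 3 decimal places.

0.281

φ_{22} = (r_2 − r_1²) / (1 − r_1²)
r_1² = (-0.13)² = 0.0169
Numerator = 0.293 − 0.0169 = 0.2761; denominator = 1 − 0.0169 = 0.9831
φ_{22} = 0.2761 / 0.9831 = 0.281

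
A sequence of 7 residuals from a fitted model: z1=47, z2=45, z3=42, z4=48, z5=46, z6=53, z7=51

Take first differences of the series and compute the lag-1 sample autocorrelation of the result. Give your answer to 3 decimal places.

First differences Δz: -2, -3, 6, -2, 7, -2
Mean of differences = 0.6667
Numerator Σ(Δz_t−Δz̄)(Δz_{t+1}−Δz̄) = -57.7778
Denominator Σ(Δz_t−Δz̄)² = 103.3333
r_1(Δz) = -57.7778 / 103.3333 = -0.559

-0.559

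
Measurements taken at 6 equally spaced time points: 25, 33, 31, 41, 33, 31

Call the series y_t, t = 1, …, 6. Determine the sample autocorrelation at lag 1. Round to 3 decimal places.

Mean ȳ = (25 + 33 + 31 + 41 + 33 + 31)/6 = 32.3333
Deviations from mean: -7.3333, 0.6667, -1.3333, 8.6667, 0.6667, -1.3333
Σ(y_t−ȳ)(y_{t+1}−ȳ) = (-4.8889) + (-0.8889) + (-11.5556) + (5.7778) + (-0.8889) = -12.4444
Denominator Σ(y_t−ȳ)² = 133.3333
r_1 = -12.4444 / 133.3333 = -0.093

-0.093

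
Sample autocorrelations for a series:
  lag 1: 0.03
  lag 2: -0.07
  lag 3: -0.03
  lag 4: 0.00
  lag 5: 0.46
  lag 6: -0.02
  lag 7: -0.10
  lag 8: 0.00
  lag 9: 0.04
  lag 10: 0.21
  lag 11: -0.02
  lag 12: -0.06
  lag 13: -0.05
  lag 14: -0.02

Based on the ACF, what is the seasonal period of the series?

The largest autocorrelation is r_5 = 0.46, with a weaker echo at lag 10 (0.21); the remaining lags stay at or below 0.04.
The dominant spike at lag 5 indicates a seasonal period of 5.

5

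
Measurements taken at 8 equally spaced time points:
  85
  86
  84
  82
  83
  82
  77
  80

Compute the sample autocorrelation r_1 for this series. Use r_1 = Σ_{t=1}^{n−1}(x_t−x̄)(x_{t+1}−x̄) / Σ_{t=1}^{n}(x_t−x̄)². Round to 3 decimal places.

Mean x̄ = (85 + 86 + 84 + 82 + 83 + 82 + 77 + 80)/8 = 82.3750
Deviations from mean: 2.6250, 3.6250, 1.6250, -0.3750, 0.6250, -0.3750, -5.3750, -2.3750
Numerator Σ_{t=1}^{7}(x_t−x̄)(x_{t+1}−x̄) = 29.1094
Denominator Σ(x_t−x̄)² = 57.8750
r_1 = 29.1094 / 57.8750 = 0.503

0.503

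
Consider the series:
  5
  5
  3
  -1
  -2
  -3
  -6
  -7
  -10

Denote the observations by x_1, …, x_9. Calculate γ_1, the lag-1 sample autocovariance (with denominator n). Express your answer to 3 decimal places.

Mean x̄ = (5 + 5 + 3 − 1 − 2 − 3 − 6 − 7 − 10)/9 = -1.7778
Σ_{t=1}^{8}(x_t−x̄)(x_{t+1}−x̄) = 152.2840
γ_1 = 152.2840 / 9 = 16.920

16.920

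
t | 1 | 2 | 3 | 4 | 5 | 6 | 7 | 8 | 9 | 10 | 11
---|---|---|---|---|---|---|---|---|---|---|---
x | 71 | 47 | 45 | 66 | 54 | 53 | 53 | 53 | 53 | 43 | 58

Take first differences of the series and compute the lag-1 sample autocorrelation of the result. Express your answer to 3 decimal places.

First differences Δx: -24, -2, 21, -12, -1, 0, 0, 0, -10, 15
Mean of differences = -1.3000
Numerator Σ(Δx_t−Δx̄)(Δx_{t+1}−Δx̄) = -390.8900
Denominator Σ(Δx_t−Δx̄)² = 1474.1000
r_1(Δx) = -390.8900 / 1474.1000 = -0.265

-0.265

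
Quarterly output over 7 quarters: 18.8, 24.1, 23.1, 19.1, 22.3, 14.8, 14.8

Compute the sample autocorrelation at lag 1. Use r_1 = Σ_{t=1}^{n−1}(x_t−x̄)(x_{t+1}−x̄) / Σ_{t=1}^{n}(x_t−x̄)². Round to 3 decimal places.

Mean x̄ = (18.8 + 24.1 + 23.1 + 19.1 + 22.3 + 14.8 + 14.8)/7 = 19.5714
Deviations from mean: -0.7714, 4.5286, 3.5286, -0.4714, 2.7286, -4.7714, -4.7714
Σ(x_t−x̄)(x_{t+1}−x̄) = (-3.4935) + (15.9794) + (-1.6635) + (-1.2863) + (-13.0192) + (22.7665) = 19.2835
Denominator Σ(x_t−x̄)² = 86.7543
r_1 = 19.2835 / 86.7543 = 0.222

0.222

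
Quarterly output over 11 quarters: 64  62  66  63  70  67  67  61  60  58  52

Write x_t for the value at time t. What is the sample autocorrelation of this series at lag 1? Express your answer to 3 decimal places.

0.439

Mean x̄ = (64 + 62 + 66 + 63 + 70 + 67 + 67 + 61 + 60 + 58 + 52)/11 = 62.7273
Numerator Σ_{t=1}^{10}(x_t−x̄)(x_{t+1}−x̄) = 109.8347
Denominator Σ(x_t−x̄)² = 250.1818
r_1 = 109.8347 / 250.1818 = 0.439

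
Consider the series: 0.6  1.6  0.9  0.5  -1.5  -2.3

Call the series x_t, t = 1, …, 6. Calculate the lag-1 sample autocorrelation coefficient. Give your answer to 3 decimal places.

Mean x̄ = (0.6 + 1.6 + 0.9 + 0.5 − 1.5 − 2.3)/6 = -0.0333
Deviations from mean: 0.6333, 1.6333, 0.9333, 0.5333, -1.4667, -2.2667
Numerator Σ_{t=1}^{5}(x_t−x̄)(x_{t+1}−x̄) = 5.5989
Denominator Σ(x_t−x̄)² = 11.5133
r_1 = 5.5989 / 11.5133 = 0.486

0.486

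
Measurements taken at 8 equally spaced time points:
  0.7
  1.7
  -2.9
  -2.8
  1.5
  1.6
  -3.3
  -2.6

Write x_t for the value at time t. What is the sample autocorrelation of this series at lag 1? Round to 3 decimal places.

0.056

Mean x̄ = (0.7 + 1.7 − 2.9 − 2.8 + 1.5 + 1.6 − 3.3 − 2.6)/8 = -0.7625
Deviations from mean: 1.4625, 2.4625, -2.1375, -2.0375, 2.2625, 2.3625, -2.5375, -1.8375
Σ(x_t−x̄)(x_{t+1}−x̄) = (3.6014) + (-5.2636) + (4.3552) + (-4.6098) + (5.3452) + (-5.9948) + (4.6627) = 2.0961
Denominator Σ(x_t−x̄)² = 37.4388
r_1 = 2.0961 / 37.4388 = 0.056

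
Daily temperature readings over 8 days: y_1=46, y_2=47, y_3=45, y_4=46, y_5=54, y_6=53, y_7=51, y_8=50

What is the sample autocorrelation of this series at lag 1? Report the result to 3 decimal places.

Mean ȳ = (46 + 47 + 45 + 46 + 54 + 53 + 51 + 50)/8 = 49.0000
Deviations from mean: -3.0000, -2.0000, -4.0000, -3.0000, 5.0000, 4.0000, 2.0000, 1.0000
Σ(y_t−ȳ)(y_{t+1}−ȳ) = (6.0000) + (8.0000) + (12.0000) + (-15.0000) + (20.0000) + (8.0000) + (2.0000) = 41.0000
Denominator Σ(y_t−ȳ)² = 84.0000
r_1 = 41.0000 / 84.0000 = 0.488

0.488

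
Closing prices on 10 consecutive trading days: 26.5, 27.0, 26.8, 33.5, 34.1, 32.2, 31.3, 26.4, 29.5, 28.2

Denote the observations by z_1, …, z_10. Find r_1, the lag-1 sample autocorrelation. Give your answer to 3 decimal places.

0.409

Mean z̄ = (26.5 + 27.0 + 26.8 + 33.5 + 34.1 + 32.2 + 31.3 + 26.4 + 29.5 + 28.2)/10 = 29.5500
Numerator Σ_{t=1}^{9}(z_t−z̄)(z_{t+1}−z̄) = 33.3075
Denominator Σ(z_t−z̄)² = 81.5050
r_1 = 33.3075 / 81.5050 = 0.409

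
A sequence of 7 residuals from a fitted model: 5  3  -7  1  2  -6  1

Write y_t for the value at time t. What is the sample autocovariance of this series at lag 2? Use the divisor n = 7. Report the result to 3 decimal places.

Mean ȳ = (5 + 3 − 7 + 1 + 2 − 6 + 1)/7 = -0.1429
Σ_{t=1}^{5}(y_t−ȳ)(y_{t+2}−ȳ) = -50.6122
γ_2 = -50.6122 / 7 = -7.230

-7.230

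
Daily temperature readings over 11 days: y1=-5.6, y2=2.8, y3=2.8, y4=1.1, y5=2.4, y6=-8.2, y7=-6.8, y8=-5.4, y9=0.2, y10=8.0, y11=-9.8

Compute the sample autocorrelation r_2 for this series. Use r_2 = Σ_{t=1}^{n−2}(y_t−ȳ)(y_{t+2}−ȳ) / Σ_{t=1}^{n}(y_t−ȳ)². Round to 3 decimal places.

Mean ȳ = (-5.6 + 2.8 + 2.8 + 1.1 + 2.4 − 8.2 − 6.8 − 5.4 + 0.2 + 8.0 − 9.8)/11 = -1.6818
Numerator Σ_{t=1}^{9}(y_t−ȳ)(y_{t+2}−ȳ) = -62.4943
Denominator Σ(y_t−ȳ)² = 325.6164
r_2 = -62.4943 / 325.6164 = -0.192

-0.192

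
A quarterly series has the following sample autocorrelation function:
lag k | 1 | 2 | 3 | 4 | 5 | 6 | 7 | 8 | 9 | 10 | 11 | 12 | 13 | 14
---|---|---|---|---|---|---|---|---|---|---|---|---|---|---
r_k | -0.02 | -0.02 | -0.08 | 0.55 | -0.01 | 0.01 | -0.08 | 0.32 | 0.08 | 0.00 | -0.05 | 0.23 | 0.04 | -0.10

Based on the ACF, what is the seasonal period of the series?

The largest autocorrelation is r_4 = 0.55, with weaker echoes at lags 8 (0.32) and 12 (0.23); the remaining lags stay at or below 0.08.
The dominant spike at lag 4 indicates a seasonal period of 4.

4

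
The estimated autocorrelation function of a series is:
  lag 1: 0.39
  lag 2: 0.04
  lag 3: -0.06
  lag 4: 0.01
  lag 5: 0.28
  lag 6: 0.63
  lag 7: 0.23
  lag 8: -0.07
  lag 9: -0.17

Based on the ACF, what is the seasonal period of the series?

The largest autocorrelation is r_6 = 0.63; the remaining lags stay at or below 0.39. The elevated value at lag 1 (0.39), dropping to 0.04 at lag 2, reflects decaying short-term dependence rather than seasonality.
The dominant spike at lag 6 indicates a seasonal period of 6.

6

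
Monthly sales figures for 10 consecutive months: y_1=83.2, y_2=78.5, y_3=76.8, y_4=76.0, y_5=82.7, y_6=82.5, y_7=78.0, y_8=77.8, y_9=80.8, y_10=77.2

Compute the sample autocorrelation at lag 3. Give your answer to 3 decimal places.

Mean ȳ = (83.2 + 78.5 + 76.8 + 76.0 + 82.7 + 82.5 + 78.0 + 77.8 + 80.8 + 77.2)/10 = 79.3500
Numerator Σ_{t=1}^{7}(y_t−ȳ)(y_{t+3}−ȳ) = -16.9775
Denominator Σ(y_t−ȳ)² = 65.3650
r_3 = -16.9775 / 65.3650 = -0.260

-0.260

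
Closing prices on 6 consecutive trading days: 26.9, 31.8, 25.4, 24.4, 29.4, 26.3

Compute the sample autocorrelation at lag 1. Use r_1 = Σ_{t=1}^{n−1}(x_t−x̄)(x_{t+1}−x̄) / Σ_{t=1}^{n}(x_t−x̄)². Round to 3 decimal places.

-0.348

Mean x̄ = (26.9 + 31.8 + 25.4 + 24.4 + 29.4 + 26.3)/6 = 27.3667
Deviations from mean: -0.4667, 4.4333, -1.9667, -2.9667, 2.0333, -1.0667
Σ(x_t−x̄)(x_{t+1}−x̄) = (-2.0689) + (-8.7189) + (5.8344) + (-6.0322) + (-2.1689) = -13.1544
Denominator Σ(x_t−x̄)² = 37.8133
r_1 = -13.1544 / 37.8133 = -0.348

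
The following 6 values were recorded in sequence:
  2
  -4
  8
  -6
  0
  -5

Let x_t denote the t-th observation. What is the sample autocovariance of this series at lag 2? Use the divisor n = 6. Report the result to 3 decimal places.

11.713

Mean x̄ = (2 − 4 + 8 − 6 + 0 − 5)/6 = -0.8333
Σ_{t=1}^{4}(x_t−x̄)(x_{t+2}−x̄) = 70.2778
γ_2 = 70.2778 / 6 = 11.713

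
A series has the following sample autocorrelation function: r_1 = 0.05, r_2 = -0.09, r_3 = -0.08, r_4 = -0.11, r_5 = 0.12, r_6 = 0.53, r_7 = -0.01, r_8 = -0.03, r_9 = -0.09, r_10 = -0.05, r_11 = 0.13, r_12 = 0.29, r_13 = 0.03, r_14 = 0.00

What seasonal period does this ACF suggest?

The largest autocorrelation is r_6 = 0.53, with a weaker echo at lag 12 (0.29); the remaining lags stay at or below 0.13.
The dominant spike at lag 6 indicates a seasonal period of 6.

6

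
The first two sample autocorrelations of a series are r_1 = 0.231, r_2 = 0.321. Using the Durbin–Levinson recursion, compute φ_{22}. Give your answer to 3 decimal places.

φ_{22} = (r_2 − r_1²) / (1 − r_1²)
r_1² = (0.231)² = 0.053361
Numerator = 0.321 − 0.0534 = 0.2676; denominator = 1 − 0.0534 = 0.9466
φ_{22} = 0.2676 / 0.9466 = 0.283

0.283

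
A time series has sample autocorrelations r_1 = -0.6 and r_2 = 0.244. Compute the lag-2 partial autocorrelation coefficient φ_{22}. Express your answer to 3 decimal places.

-0.181

φ_{22} = (r_2 − r_1²) / (1 − r_1²)
r_1² = (-0.6)² = 0.36
Numerator = 0.244 − 0.3600 = -0.1160; denominator = 1 − 0.3600 = 0.6400
φ_{22} = -0.1160 / 0.6400 = -0.181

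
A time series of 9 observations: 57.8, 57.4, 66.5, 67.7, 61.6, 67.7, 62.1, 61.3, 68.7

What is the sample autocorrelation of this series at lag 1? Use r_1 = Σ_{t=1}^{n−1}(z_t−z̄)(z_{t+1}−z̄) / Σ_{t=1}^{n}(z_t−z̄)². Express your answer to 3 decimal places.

Mean z̄ = (57.8 + 57.4 + 66.5 + 67.7 + 61.6 + 67.7 + 62.1 + 61.3 + 68.7)/9 = 63.4222
Numerator Σ_{t=1}^{8}(z_t−z̄)(z_{t+1}−z̄) = -1.1516
Denominator Σ(z_t−z̄)² = 151.3756
r_1 = -1.1516 / 151.3756 = -0.008

-0.008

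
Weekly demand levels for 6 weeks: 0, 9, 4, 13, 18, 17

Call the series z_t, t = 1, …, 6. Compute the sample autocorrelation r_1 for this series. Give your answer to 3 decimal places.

0.299

Mean z̄ = (0 + 9 + 4 + 13 + 18 + 17)/6 = 10.1667
Deviations from mean: -10.1667, -1.1667, -6.1667, 2.8333, 7.8333, 6.8333
Σ(z_t−z̄)(z_{t+1}−z̄) = (11.8611) + (7.1944) + (-17.4722) + (22.1944) + (53.5278) = 77.3056
Denominator Σ(z_t−z̄)² = 258.8333
r_1 = 77.3056 / 258.8333 = 0.299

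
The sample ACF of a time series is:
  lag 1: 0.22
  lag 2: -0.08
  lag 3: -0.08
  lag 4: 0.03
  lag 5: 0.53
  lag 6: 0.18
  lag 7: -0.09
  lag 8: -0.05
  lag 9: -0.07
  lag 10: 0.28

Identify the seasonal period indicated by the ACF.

5

The largest autocorrelation is r_5 = 0.53, with a weaker echo at lag 10 (0.28); the remaining lags stay at or below 0.22.
The dominant spike at lag 5 indicates a seasonal period of 5.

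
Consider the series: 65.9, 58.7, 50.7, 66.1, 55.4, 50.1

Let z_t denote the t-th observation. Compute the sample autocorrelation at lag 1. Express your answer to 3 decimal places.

Mean z̄ = (65.9 + 58.7 + 50.7 + 66.1 + 55.4 + 50.1)/6 = 57.8167
Deviations from mean: 8.0833, 0.8833, -7.1167, 8.2833, -2.4167, -7.7167
Σ(z_t−z̄)(z_{t+1}−z̄) = (7.1403) + (-6.2864) + (-58.9497) + (-20.0181) + (18.6486) = -59.4653
Denominator Σ(z_t−z̄)² = 250.7683
r_1 = -59.4653 / 250.7683 = -0.237

-0.237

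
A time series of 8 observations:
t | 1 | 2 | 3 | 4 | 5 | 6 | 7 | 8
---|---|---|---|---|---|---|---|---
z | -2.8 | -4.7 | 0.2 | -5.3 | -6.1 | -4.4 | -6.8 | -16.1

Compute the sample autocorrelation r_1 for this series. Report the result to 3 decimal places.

0.134

Mean z̄ = (-2.8 − 4.7 + 0.2 − 5.3 − 6.1 − 4.4 − 6.8 − 16.1)/8 = -5.7500
Deviations from mean: 2.9500, 1.0500, 5.9500, 0.4500, -0.3500, 1.3500, -1.0500, -10.3500
Numerator Σ_{t=1}^{7}(z_t−z̄)(z_{t+1}−z̄) = 20.8425
Denominator Σ(z_t−z̄)² = 155.5800
r_1 = 20.8425 / 155.5800 = 0.134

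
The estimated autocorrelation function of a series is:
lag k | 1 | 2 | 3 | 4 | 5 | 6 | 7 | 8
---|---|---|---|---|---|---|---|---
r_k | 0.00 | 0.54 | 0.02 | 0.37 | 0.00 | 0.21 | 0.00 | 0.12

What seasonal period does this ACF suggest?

2

The largest autocorrelation is r_2 = 0.54, with weaker echoes at lags 4 (0.37) and 6 (0.21); the remaining lags stay at or below 0.12.
The dominant spike at lag 2 indicates a seasonal period of 2.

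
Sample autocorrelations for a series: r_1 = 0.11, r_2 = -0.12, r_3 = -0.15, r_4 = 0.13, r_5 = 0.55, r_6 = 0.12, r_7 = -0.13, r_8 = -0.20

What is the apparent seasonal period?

The largest autocorrelation is r_5 = 0.55; the remaining lags stay at or below 0.13.
The dominant spike at lag 5 indicates a seasonal period of 5.

5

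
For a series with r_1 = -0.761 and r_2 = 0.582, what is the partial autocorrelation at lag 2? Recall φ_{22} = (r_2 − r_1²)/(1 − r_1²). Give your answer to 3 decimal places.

0.007

φ_{22} = (r_2 − r_1²) / (1 − r_1²)
r_1² = (-0.761)² = 0.579121
Numerator = 0.582 − 0.5791 = 0.0029; denominator = 1 − 0.5791 = 0.4209
φ_{22} = 0.0029 / 0.4209 = 0.007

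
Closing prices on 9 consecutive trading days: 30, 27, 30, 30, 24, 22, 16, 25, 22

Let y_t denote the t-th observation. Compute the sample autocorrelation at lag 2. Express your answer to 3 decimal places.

0.287

Mean ȳ = (30 + 27 + 30 + 30 + 24 + 22 + 16 + 25 + 22)/9 = 25.1111
Numerator Σ_{t=1}^{7}(y_t−ȳ)(y_{t+2}−ȳ) = 51.3086
Denominator Σ(y_t−ȳ)² = 178.8889
r_2 = 51.3086 / 178.8889 = 0.287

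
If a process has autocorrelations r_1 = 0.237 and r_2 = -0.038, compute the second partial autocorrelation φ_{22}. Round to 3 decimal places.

φ_{22} = (r_2 − r_1²) / (1 − r_1²)
r_1² = (0.237)² = 0.056169
Numerator = -0.038 − 0.0562 = -0.0942; denominator = 1 − 0.0562 = 0.9438
φ_{22} = -0.0942 / 0.9438 = -0.100

-0.100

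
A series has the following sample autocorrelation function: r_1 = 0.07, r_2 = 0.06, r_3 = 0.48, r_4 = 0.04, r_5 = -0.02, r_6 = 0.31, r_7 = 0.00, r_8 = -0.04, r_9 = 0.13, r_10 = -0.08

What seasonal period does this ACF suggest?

3

The largest autocorrelation is r_3 = 0.48, with a weaker echo at lag 6 (0.31); the remaining lags stay at or below 0.13.
The dominant spike at lag 3 indicates a seasonal period of 3.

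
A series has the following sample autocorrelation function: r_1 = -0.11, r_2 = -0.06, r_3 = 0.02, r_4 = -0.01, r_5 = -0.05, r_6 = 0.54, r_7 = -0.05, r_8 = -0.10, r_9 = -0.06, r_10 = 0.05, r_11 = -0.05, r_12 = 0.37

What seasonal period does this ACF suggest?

The largest autocorrelation is r_6 = 0.54, with a weaker echo at lag 12 (0.37); the remaining lags stay at or below 0.05.
The dominant spike at lag 6 indicates a seasonal period of 6.

6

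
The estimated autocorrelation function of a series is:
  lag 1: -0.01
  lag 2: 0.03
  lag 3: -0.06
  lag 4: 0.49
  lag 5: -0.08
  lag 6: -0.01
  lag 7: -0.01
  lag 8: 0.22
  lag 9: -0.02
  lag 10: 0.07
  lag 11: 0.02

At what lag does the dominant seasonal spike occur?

4

The largest autocorrelation is r_4 = 0.49, with a weaker echo at lag 8 (0.22); the remaining lags stay at or below 0.07.
The dominant spike at lag 4 indicates a seasonal period of 4.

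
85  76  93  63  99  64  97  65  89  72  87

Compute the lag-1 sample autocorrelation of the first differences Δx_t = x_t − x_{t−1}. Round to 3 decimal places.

-0.950

First differences Δx: -9, 17, -30, 36, -35, 33, -32, 24, -17, 15
Mean of differences = 0.2000
Numerator Σ(Δx_t−Δx̄)(Δx_{t+1}−Δx̄) = -6644.2400
Denominator Σ(Δx_t−Δx̄)² = 6993.6000
r_1(Δx) = -6644.2400 / 6993.6000 = -0.950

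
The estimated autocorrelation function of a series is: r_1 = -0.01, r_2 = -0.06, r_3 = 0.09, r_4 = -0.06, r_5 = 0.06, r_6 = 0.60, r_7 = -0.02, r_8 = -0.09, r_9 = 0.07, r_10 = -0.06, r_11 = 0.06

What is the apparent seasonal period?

6

The largest autocorrelation is r_6 = 0.60; the remaining lags stay at or below 0.09.
The dominant spike at lag 6 indicates a seasonal period of 6.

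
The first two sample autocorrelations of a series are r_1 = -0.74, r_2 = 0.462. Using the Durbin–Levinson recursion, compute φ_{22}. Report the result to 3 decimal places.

-0.189

φ_{22} = (r_2 − r_1²) / (1 − r_1²)
r_1² = (-0.74)² = 0.5476
Numerator = 0.462 − 0.5476 = -0.0856; denominator = 1 − 0.5476 = 0.4524
φ_{22} = -0.0856 / 0.4524 = -0.189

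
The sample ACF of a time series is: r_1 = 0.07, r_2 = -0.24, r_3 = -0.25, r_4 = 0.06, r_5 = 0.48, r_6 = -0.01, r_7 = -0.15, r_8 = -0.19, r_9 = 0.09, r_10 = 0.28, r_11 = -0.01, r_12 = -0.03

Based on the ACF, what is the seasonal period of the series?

5

The largest autocorrelation is r_5 = 0.48, with a weaker echo at lag 10 (0.28); the remaining lags stay at or below 0.09.
The dominant spike at lag 5 indicates a seasonal period of 5.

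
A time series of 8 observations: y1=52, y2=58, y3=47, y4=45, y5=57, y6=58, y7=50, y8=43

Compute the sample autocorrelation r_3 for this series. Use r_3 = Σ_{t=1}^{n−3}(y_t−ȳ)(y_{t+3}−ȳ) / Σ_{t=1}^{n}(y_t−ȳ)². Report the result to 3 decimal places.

Mean ȳ = (52 + 58 + 47 + 45 + 57 + 58 + 50 + 43)/8 = 51.2500
Deviations from mean: 0.7500, 6.7500, -4.2500, -6.2500, 5.7500, 6.7500, -1.2500, -8.2500
Σ(y_t−ȳ)(y_{t+3}−ȳ) = (-4.6875) + (38.8125) + (-28.6875) + (7.8125) + (-47.4375) = -34.1875
Denominator Σ(y_t−ȳ)² = 251.5000
r_3 = -34.1875 / 251.5000 = -0.136

-0.136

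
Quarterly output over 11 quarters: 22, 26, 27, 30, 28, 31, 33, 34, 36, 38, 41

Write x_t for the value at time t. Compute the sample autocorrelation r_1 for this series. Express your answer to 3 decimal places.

0.619

Mean x̄ = (22 + 26 + 27 + 30 + 28 + 31 + 33 + 34 + 36 + 38 + 41)/11 = 31.4545
Numerator Σ_{t=1}^{10}(x_t−x̄)(x_{t+1}−x̄) = 195.9752
Denominator Σ(x_t−x̄)² = 316.7273
r_1 = 195.9752 / 316.7273 = 0.619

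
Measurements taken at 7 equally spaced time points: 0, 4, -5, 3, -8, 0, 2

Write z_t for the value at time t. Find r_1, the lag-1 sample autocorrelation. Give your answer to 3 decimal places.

-0.542

Mean z̄ = (0 + 4 − 5 + 3 − 8 + 0 + 2)/7 = -0.5714
Numerator Σ_{t=1}^{6}(z_t−z̄)(z_{t+1}−z̄) = -62.7551
Denominator Σ(z_t−z̄)² = 115.7143
r_1 = -62.7551 / 115.7143 = -0.542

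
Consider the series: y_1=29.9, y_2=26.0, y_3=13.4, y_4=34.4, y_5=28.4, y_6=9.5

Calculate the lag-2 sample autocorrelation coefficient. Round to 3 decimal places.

-0.491

Mean ȳ = (29.9 + 26.0 + 13.4 + 34.4 + 28.4 + 9.5)/6 = 23.6000
Numerator Σ_{t=1}^{4}(y_t−ȳ)(y_{t+2}−ȳ) = -239.5800
Denominator Σ(y_t−ȳ)² = 487.9800
r_2 = -239.5800 / 487.9800 = -0.491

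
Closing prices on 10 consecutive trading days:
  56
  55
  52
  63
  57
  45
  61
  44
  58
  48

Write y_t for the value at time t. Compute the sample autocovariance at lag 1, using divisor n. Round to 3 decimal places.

-21.471

Mean ȳ = (56 + 55 + 52 + 63 + 57 + 45 + 61 + 44 + 58 + 48)/10 = 53.9000
Σ_{t=1}^{9}(y_t−ȳ)(y_{t+1}−ȳ) = -214.7100
γ_1 = -214.7100 / 10 = -21.471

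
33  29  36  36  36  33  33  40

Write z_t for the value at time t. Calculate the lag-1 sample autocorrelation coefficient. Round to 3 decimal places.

-0.051

Mean z̄ = (33 + 29 + 36 + 36 + 36 + 33 + 33 + 40)/8 = 34.5000
Deviations from mean: -1.5000, -5.5000, 1.5000, 1.5000, 1.5000, -1.5000, -1.5000, 5.5000
Numerator Σ_{t=1}^{7}(z_t−z̄)(z_{t+1}−z̄) = -3.7500
Denominator Σ(z_t−z̄)² = 74.0000
r_1 = -3.7500 / 74.0000 = -0.051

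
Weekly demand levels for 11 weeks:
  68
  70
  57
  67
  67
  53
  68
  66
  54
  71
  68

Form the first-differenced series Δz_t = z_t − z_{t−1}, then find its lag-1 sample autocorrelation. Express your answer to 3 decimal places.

-0.550

First differences Δz: 2, -13, 10, 0, -14, 15, -2, -12, 17, -3
Mean of differences = 0.0000
Numerator Σ(Δz_t−Δz̄)(Δz_{t+1}−Δz̄) = -627.0000
Denominator Σ(Δz_t−Δz̄)² = 1140.0000
r_1(Δz) = -627.0000 / 1140.0000 = -0.550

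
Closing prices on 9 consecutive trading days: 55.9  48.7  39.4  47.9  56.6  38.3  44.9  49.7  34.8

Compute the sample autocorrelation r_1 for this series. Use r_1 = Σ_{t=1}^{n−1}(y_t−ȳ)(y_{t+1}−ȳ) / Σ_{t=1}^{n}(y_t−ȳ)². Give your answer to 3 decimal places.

Mean ȳ = (55.9 + 48.7 + 39.4 + 47.9 + 56.6 + 38.3 + 44.9 + 49.7 + 34.8)/9 = 46.2444
Numerator Σ_{t=1}^{8}(y_t−ȳ)(y_{t+1}−ȳ) = -103.0653
Denominator Σ(y_t−ȳ)² = 463.9222
r_1 = -103.0653 / 463.9222 = -0.222

-0.222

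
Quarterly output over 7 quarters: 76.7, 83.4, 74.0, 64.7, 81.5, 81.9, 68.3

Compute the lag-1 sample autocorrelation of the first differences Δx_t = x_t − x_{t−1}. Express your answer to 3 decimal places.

-0.199

First differences Δx: 6.7, -9.4, -9.3, 16.8, 0.4, -13.6
Mean of differences = -1.4000
Numerator Σ(Δx_t−Δx̄)(Δx_{t+1}−Δx̄) = -134.5800
Denominator Σ(Δx_t−Δx̄)² = 675.3400
r_1(Δx) = -134.5800 / 675.3400 = -0.199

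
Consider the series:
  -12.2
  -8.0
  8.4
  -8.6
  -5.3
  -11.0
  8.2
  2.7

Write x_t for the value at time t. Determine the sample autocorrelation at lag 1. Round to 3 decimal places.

Mean x̄ = (-12.2 − 8.0 + 8.4 − 8.6 − 5.3 − 11.0 + 8.2 + 2.7)/8 = -3.2250
Deviations from mean: -8.9750, -4.7750, 11.6250, -5.3750, -2.0750, -7.7750, 11.4250, 5.9250
Numerator Σ_{t=1}^{7}(x_t−x̄)(x_{t+1}−x̄) = -68.9881
Denominator Σ(x_t−x̄)² = 497.7750
r_1 = -68.9881 / 497.7750 = -0.139

-0.139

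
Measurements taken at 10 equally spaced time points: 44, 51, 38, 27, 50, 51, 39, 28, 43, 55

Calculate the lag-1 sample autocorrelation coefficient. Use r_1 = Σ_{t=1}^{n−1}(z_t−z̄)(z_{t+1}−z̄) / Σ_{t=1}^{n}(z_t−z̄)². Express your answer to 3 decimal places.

0.015

Mean z̄ = (44 + 51 + 38 + 27 + 50 + 51 + 39 + 28 + 43 + 55)/10 = 42.6000
Numerator Σ_{t=1}^{9}(z_t−z̄)(z_{t+1}−z̄) = 13.0400
Denominator Σ(z_t−z̄)² = 842.4000
r_1 = 13.0400 / 842.4000 = 0.015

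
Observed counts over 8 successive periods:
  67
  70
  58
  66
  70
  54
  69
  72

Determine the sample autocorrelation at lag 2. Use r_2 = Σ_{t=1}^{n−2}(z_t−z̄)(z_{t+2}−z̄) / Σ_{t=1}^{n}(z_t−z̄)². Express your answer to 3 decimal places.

-0.365

Mean z̄ = (67 + 70 + 58 + 66 + 70 + 54 + 69 + 72)/8 = 65.7500
Deviations from mean: 1.2500, 4.2500, -7.7500, 0.2500, 4.2500, -11.7500, 3.2500, 6.2500
Σ(z_t−z̄)(z_{t+2}−z̄) = (-9.6875) + (1.0625) + (-32.9375) + (-2.9375) + (13.8125) + (-73.4375) = -104.1250
Denominator Σ(z_t−z̄)² = 285.5000
r_2 = -104.1250 / 285.5000 = -0.365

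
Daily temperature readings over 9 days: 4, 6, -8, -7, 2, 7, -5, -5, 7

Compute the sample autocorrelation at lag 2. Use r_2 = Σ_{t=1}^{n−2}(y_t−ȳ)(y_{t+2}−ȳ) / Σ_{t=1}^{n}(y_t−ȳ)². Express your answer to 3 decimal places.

-0.687

Mean ȳ = (4 + 6 − 8 − 7 + 2 + 7 − 5 − 5 + 7)/9 = 0.1111
Σ(y_t−ȳ)(y_{t+2}−ȳ) = (-31.5432) + (-41.8765) + (-15.3210) + (-48.9877) + (-9.6543) + (-35.2099) + (-35.2099) = -217.8025
Denominator Σ(y_t−ȳ)² = 316.8889
r_2 = -217.8025 / 316.8889 = -0.687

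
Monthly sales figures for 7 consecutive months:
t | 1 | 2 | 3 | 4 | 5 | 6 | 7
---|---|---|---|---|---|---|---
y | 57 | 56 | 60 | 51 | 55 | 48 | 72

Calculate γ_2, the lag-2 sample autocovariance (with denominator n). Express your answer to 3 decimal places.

Mean ȳ = (57 + 56 + 60 + 51 + 55 + 48 + 72)/7 = 57.0000
Deviations: 0.0000, -1.0000, 3.0000, -6.0000, -2.0000, -9.0000, 15.0000
Σ_{t=1}^{5}(y_t−ȳ)(y_{t+2}−ȳ) = 24.0000
γ_2 = 24.0000 / 7 = 3.429

3.429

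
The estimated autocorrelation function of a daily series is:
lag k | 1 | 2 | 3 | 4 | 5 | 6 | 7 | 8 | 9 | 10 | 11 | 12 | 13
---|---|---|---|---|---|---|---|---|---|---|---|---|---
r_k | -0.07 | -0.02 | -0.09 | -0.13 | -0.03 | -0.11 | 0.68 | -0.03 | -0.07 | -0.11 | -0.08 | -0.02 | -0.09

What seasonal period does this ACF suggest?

The largest autocorrelation is r_7 = 0.68; the remaining lags stay at or below -0.02.
The dominant spike at lag 7 indicates a seasonal period of 7.

7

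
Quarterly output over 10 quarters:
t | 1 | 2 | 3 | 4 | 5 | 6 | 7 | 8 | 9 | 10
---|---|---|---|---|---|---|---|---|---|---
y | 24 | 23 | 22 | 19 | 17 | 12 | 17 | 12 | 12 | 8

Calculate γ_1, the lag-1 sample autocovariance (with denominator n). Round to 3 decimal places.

15.104

Mean ȳ = (24 + 23 + 22 + 19 + 17 + 12 + 17 + 12 + 12 + 8)/10 = 16.6000
Σ_{t=1}^{9}(y_t−ȳ)(y_{t+1}−ȳ) = 151.0400
γ_1 = 151.0400 / 10 = 15.104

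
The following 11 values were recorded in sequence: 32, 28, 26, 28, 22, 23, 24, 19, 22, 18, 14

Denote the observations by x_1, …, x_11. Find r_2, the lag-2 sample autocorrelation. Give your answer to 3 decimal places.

Mean x̄ = (32 + 28 + 26 + 28 + 22 + 23 + 24 + 19 + 22 + 18 + 14)/11 = 23.2727
Numerator Σ_{t=1}^{9}(x_t−x̄)(x_{t+2}−x̄) = 75.0331
Denominator Σ(x_t−x̄)² = 264.1818
r_2 = 75.0331 / 264.1818 = 0.284

0.284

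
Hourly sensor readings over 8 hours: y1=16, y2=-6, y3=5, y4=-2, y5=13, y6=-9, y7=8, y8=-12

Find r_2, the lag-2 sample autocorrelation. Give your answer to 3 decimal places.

Mean ȳ = (16 − 6 + 5 − 2 + 13 − 9 + 8 − 12)/8 = 1.6250
Deviations from mean: 14.3750, -7.6250, 3.3750, -3.6250, 11.3750, -10.6250, 6.3750, -13.6250
Numerator Σ_{t=1}^{6}(y_t−ȳ)(y_{t+2}−ȳ) = 370.3438
Denominator Σ(y_t−ȳ)² = 757.8750
r_2 = 370.3438 / 757.8750 = 0.489

0.489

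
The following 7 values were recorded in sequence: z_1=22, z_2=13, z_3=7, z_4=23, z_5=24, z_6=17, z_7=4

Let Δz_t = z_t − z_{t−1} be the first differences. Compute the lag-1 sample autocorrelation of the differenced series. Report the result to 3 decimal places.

First differences Δz: -9, -6, 16, 1, -7, -13
Mean of differences = -3.0000
Numerator Σ(Δz_t−Δz̄)(Δz_{t+1}−Δz̄) = 61.0000
Denominator Σ(Δz_t−Δz̄)² = 538.0000
r_1(Δz) = 61.0000 / 538.0000 = 0.113

0.113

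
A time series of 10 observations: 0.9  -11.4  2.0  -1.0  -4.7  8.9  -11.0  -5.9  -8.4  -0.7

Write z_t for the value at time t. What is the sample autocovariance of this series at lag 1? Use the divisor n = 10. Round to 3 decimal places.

-15.814

Mean z̄ = (0.9 − 11.4 + 2.0 − 1.0 − 4.7 + 8.9 − 11.0 − 5.9 − 8.4 − 0.7)/10 = -3.1300
Σ_{t=1}^{9}(z_t−z̄)(z_{t+1}−z̄) = -158.1419
γ_1 = -158.1419 / 10 = -15.814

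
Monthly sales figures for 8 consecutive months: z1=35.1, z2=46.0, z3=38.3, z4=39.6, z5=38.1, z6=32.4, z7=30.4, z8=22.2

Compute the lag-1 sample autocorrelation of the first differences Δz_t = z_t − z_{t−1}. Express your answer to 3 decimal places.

-0.350

First differences Δz: 10.9, -7.7, 1.3, -1.5, -5.7, -2.0, -8.2
Mean of differences = -1.8429
Numerator Σ(Δz_t−Δz̄)(Δz_{t+1}−Δz̄) = -91.6847
Denominator Σ(Δz_t−Δz̄)² = 261.9971
r_1(Δz) = -91.6847 / 261.9971 = -0.350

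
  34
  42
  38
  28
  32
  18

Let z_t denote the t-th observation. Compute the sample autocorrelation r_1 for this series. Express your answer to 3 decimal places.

0.159

Mean z̄ = (34 + 42 + 38 + 28 + 32 + 18)/6 = 32.0000
Deviations from mean: 2.0000, 10.0000, 6.0000, -4.0000, 0.0000, -14.0000
Σ(z_t−z̄)(z_{t+1}−z̄) = (20.0000) + (60.0000) + (-24.0000) + (0.0000) + (0.0000) = 56.0000
Denominator Σ(z_t−z̄)² = 352.0000
r_1 = 56.0000 / 352.0000 = 0.159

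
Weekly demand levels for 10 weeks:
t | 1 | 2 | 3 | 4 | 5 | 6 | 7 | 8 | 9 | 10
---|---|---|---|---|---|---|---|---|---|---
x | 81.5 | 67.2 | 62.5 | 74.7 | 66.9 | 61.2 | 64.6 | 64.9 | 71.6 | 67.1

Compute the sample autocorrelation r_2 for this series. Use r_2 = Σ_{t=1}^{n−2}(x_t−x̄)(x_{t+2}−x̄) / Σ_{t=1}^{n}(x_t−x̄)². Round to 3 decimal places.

-0.297

Mean x̄ = (81.5 + 67.2 + 62.5 + 74.7 + 66.9 + 61.2 + 64.6 + 64.9 + 71.6 + 67.1)/10 = 68.2200
Numerator Σ_{t=1}^{8}(x_t−x̄)(x_{t+2}−x̄) = -100.9428
Denominator Σ(x_t−x̄)² = 339.9360
r_2 = -100.9428 / 339.9360 = -0.297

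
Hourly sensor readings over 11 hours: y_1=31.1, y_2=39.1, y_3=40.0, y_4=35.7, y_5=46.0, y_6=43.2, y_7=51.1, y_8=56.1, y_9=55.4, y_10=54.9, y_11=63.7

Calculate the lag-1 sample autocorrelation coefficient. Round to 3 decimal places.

0.561

Mean ȳ = (31.1 + 39.1 + 40.0 + 35.7 + 46.0 + 43.2 + 51.1 + 56.1 + 55.4 + 54.9 + 63.7)/11 = 46.9364
Numerator Σ_{t=1}^{10}(y_t−ȳ)(y_{t+1}−ȳ) = 571.4705
Denominator Σ(y_t−ȳ)² = 1018.7855
r_1 = 571.4705 / 1018.7855 = 0.561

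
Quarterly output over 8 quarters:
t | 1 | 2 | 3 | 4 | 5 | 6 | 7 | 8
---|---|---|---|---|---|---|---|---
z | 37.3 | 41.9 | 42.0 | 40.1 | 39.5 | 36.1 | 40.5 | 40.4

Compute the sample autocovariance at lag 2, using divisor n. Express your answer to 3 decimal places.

-1.149

Mean z̄ = (37.3 + 41.9 + 42.0 + 40.1 + 39.5 + 36.1 + 40.5 + 40.4)/8 = 39.7250
Σ_{t=1}^{6}(z_t−z̄)(z_{t+2}−z̄) = -9.1938
γ_2 = -9.1938 / 8 = -1.149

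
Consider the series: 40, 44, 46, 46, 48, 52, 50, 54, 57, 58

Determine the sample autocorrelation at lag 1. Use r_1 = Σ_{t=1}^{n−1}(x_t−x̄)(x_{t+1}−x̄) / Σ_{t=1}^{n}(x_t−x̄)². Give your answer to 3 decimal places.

0.616

Mean x̄ = (40 + 44 + 46 + 46 + 48 + 52 + 50 + 54 + 57 + 58)/10 = 49.5000
Numerator Σ_{t=1}^{9}(x_t−x̄)(x_{t+1}−x̄) = 186.2500
Denominator Σ(x_t−x̄)² = 302.5000
r_1 = 186.2500 / 302.5000 = 0.616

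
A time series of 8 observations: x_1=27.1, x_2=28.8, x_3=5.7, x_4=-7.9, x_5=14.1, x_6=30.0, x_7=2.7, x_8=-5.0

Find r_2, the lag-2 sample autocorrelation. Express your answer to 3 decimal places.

Mean x̄ = (27.1 + 28.8 + 5.7 − 7.9 + 14.1 + 30.0 + 2.7 − 5.0)/8 = 11.9375
Deviations from mean: 15.1625, 16.8625, -6.2375, -19.8375, 2.1625, 18.0625, -9.2375, -16.9375
Σ(x_t−x̄)(x_{t+2}−x̄) = (-94.5761) + (-334.5098) + (-13.4886) + (-358.3148) + (-19.9761) + (-305.9336) = -1126.7991
Denominator Σ(x_t−x̄)² = 1649.8188
r_2 = -1126.7991 / 1649.8188 = -0.683

-0.683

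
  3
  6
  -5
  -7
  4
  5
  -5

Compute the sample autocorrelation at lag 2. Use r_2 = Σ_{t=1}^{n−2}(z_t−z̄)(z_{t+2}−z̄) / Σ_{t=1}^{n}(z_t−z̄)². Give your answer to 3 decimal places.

-0.708

Mean z̄ = (3 + 6 − 5 − 7 + 4 + 5 − 5)/7 = 0.1429
Deviations from mean: 2.8571, 5.8571, -5.1429, -7.1429, 3.8571, 4.8571, -5.1429
Σ(z_t−z̄)(z_{t+2}−z̄) = (-14.6939) + (-41.8367) + (-19.8367) + (-34.6939) + (-19.8367) = -130.8980
Denominator Σ(z_t−z̄)² = 184.8571
r_2 = -130.8980 / 184.8571 = -0.708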